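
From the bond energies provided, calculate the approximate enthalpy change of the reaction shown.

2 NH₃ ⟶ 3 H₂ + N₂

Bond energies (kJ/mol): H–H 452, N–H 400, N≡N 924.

Bonds broken (reactants):
  N–H: 6 × 400 = 2400
  Σ(broken) = 2400 kJ
Bonds formed (products):
  H–H: 3 × 452 = 1356
  N≡N: 1 × 924 = 924
  Σ(formed) = 2280 kJ
ΔH = Σ(broken) − Σ(formed) = 2400 − 2280 = +120 kJ

ΔH ≈ +120 kJ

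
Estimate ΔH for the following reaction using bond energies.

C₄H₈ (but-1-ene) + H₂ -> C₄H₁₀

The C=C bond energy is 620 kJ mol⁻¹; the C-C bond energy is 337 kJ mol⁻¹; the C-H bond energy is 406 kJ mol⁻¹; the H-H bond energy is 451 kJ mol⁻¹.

ΔH ≈ −78 kJ

Bonds broken (reactants):
  C-C: 2 × 337 = 674
  C-H: 8 × 406 = 3248
  C=C: 1 × 620 = 620
  H-H: 1 × 451 = 451
  Σ(broken) = 4993 kJ
Bonds formed (products):
  C-C: 3 × 337 = 1011
  C-H: 10 × 406 = 4060
  Σ(formed) = 5071 kJ
ΔH = Σ(broken) − Σ(formed) = 4993 − 5071 = −78 kJ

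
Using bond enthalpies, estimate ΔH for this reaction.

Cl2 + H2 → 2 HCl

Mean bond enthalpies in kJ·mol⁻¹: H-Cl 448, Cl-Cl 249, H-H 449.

Bonds broken (reactants):
  Cl-Cl: 1 × 249 = 249
  H-H: 1 × 449 = 449
  Σ(broken) = 698 kJ
Bonds formed (products):
  H-Cl: 2 × 448 = 896
  Σ(formed) = 896 kJ
ΔH = Σ(broken) − Σ(formed) = 698 − 896 = −198 kJ

ΔH ≈ −198 kJ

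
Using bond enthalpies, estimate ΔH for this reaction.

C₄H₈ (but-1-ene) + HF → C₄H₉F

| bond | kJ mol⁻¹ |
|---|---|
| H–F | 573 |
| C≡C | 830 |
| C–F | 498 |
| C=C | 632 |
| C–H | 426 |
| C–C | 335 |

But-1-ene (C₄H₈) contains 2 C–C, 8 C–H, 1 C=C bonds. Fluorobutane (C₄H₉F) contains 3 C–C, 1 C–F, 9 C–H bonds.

Bonds broken (reactants):
  C–C: 2 × 335 = 670
  C–H: 8 × 426 = 3408
  C=C: 1 × 632 = 632
  H–F: 1 × 573 = 573
  Σ(broken) = 5283 kJ
Bonds formed (products):
  C–C: 3 × 335 = 1005
  C–F: 1 × 498 = 498
  C–H: 9 × 426 = 3834
  Σ(formed) = 5337 kJ
ΔH = Σ(broken) − Σ(formed) = 5283 − 5337 = −54 kJ

ΔH ≈ −54 kJ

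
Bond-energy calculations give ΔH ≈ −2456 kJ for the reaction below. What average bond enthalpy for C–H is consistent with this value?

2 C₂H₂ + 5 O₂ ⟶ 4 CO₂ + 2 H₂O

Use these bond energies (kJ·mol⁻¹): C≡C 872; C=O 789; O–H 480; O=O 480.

Let D be the C–H bond energy.
Σ(broken) = 2×872 + 4×D + 5×480 = 4144 + 4D
Σ(formed) = 8×789 + 4×480 = 8232
ΔH = Σ(broken) − Σ(formed) = (4144 + 4D) − (8232) = −4088 + 4D
Setting this equal to −2456 kJ gives 4D = 1632, so D = 408 kJ/mol.

D(C–H) ≈ 408 kJ/mol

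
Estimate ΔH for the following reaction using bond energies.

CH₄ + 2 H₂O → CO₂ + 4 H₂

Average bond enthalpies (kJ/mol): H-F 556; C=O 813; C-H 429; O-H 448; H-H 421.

ΔH ≈ +198 kJ

Bonds broken (reactants):
  C-H: 4 × 429 = 1716
  O-H: 4 × 448 = 1792
  Σ(broken) = 3508 kJ
Bonds formed (products):
  C=O: 2 × 813 = 1626
  H-H: 4 × 421 = 1684
  Σ(formed) = 3310 kJ
ΔH = Σ(broken) − Σ(formed) = 3508 − 3310 = +198 kJ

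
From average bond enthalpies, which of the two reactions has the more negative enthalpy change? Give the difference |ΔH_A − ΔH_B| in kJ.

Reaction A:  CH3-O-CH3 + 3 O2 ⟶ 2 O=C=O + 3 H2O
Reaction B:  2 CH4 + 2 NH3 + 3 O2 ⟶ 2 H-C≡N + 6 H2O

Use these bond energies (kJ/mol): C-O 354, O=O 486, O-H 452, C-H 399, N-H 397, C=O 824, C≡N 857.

Reaction A, by 544 kJ

Reaction A:
  Bonds broken (reactants):
    C-H: 6 × 399 = 2394
    C-O: 2 × 354 = 708
    O=O: 3 × 486 = 1458
    Σ(broken) = 4560 kJ
  Bonds formed (products):
    C=O: 4 × 824 = 3296
    O-H: 6 × 452 = 2712
    Σ(formed) = 6008 kJ
  ΔH_A = 4560 − 6008 = −1448 kJ
Reaction B:
  Bonds broken (reactants):
    C-H: 8 × 399 = 3192
    N-H: 6 × 397 = 2382
    O=O: 3 × 486 = 1458
    Σ(broken) = 7032 kJ
  Bonds formed (products):
    C≡N: 2 × 857 = 1714
    C-H: 2 × 399 = 798
    O-H: 12 × 452 = 5424
    Σ(formed) = 7936 kJ
  ΔH_B = 7032 − 7936 = −904 kJ
ΔH_A − ΔH_B = −544 kJ, so reaction A has the more negative ΔH; |ΔH_A − ΔH_B| = 544 kJ.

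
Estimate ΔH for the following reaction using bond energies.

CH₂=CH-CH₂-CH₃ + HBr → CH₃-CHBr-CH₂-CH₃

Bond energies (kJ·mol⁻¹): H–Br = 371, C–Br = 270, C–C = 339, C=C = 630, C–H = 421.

ΔH ≈ −29 kJ

Bonds broken (reactants):
  C–C: 2 × 339 = 678
  C–H: 8 × 421 = 3368
  C=C: 1 × 630 = 630
  H–Br: 1 × 371 = 371
  Σ(broken) = 5047 kJ
Bonds formed (products):
  C–Br: 1 × 270 = 270
  C–C: 3 × 339 = 1017
  C–H: 9 × 421 = 3789
  Σ(formed) = 5076 kJ
ΔH = Σ(broken) − Σ(formed) = 5047 − 5076 = −29 kJ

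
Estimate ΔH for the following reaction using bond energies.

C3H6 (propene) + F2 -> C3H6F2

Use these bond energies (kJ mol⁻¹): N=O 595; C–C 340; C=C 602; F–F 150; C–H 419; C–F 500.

Bonds broken (reactants):
  C–C: 1 × 340 = 340
  C–H: 6 × 419 = 2514
  C=C: 1 × 602 = 602
  F–F: 1 × 150 = 150
  Σ(broken) = 3606 kJ
Bonds formed (products):
  C–C: 2 × 340 = 680
  C–F: 2 × 500 = 1000
  C–H: 6 × 419 = 2514
  Σ(formed) = 4194 kJ
ΔH = Σ(broken) − Σ(formed) = 3606 − 4194 = −588 kJ

ΔH ≈ −588 kJ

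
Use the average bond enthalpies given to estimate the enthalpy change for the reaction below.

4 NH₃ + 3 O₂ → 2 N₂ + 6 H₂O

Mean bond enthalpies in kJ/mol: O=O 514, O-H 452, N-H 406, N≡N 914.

Bonds broken (reactants):
  N-H: 12 × 406 = 4872
  O=O: 3 × 514 = 1542
  Σ(broken) = 6414 kJ
Bonds formed (products):
  N≡N: 2 × 914 = 1828
  O-H: 12 × 452 = 5424
  Σ(formed) = 7252 kJ
ΔH = Σ(broken) − Σ(formed) = 6414 − 7252 = −838 kJ

ΔH ≈ −838 kJ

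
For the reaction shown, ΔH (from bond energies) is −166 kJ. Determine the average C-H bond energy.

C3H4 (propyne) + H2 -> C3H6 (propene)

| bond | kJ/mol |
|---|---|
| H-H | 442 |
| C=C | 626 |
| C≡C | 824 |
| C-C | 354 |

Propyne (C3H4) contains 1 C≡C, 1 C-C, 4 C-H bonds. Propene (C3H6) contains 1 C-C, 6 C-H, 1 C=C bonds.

Let D be the C-H bond energy.
Σ(broken) = 1×824 + 1×354 + 4×D + 1×442 = 1620 + 4D
Σ(formed) = 1×354 + 6×D + 1×626 = 980 + 6D
ΔH = Σ(broken) − Σ(formed) = (1620 + 4D) − (980 + 6D) = +640 − 2D
Setting this equal to −166 kJ gives 2D = 806, so D = 403 kJ/mol.

D(C-H) ≈ 403 kJ/mol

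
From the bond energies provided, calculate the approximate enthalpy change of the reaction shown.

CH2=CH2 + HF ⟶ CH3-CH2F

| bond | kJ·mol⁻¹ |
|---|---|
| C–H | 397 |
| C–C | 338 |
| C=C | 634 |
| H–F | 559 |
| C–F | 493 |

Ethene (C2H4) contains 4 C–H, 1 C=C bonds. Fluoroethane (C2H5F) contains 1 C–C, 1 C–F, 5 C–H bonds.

Bonds broken (reactants):
  C–H: 4 × 397 = 1588
  C=C: 1 × 634 = 634
  H–F: 1 × 559 = 559
  Σ(broken) = 2781 kJ
Bonds formed (products):
  C–C: 1 × 338 = 338
  C–F: 1 × 493 = 493
  C–H: 5 × 397 = 1985
  Σ(formed) = 2816 kJ
ΔH = Σ(broken) − Σ(formed) = 2781 − 2816 = −35 kJ

ΔH ≈ −35 kJ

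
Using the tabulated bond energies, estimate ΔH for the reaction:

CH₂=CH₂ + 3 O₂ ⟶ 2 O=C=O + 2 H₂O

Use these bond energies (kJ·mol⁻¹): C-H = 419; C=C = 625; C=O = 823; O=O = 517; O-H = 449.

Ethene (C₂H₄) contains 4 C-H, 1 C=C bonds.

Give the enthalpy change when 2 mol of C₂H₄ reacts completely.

ΔH = −2472 kJ

Bonds broken (reactants):
  C-H: 4 × 419 = 1676
  C=C: 1 × 625 = 625
  O=O: 3 × 517 = 1551
  Σ(broken) = 3852 kJ
Bonds formed (products):
  C=O: 4 × 823 = 3292
  O-H: 4 × 449 = 1796
  Σ(formed) = 5088 kJ
ΔH = Σ(broken) − Σ(formed) = 3852 − 5088 = −1236 kJ
For 2× the reaction as written: 2 × (−1236) = −2472 kJ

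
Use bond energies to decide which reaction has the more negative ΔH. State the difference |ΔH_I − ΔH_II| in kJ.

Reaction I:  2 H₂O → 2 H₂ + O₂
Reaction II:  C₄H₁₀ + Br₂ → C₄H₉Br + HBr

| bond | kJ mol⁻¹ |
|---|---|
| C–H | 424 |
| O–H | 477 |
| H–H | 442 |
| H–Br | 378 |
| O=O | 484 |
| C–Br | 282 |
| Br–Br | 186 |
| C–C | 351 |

Reaction II, by 590 kJ

Reaction I:
  Bonds broken (reactants):
    O–H: 4 × 477 = 1908
    Σ(broken) = 1908 kJ
  Bonds formed (products):
    H–H: 2 × 442 = 884
    O=O: 1 × 484 = 484
    Σ(formed) = 1368 kJ
  ΔH_I = 1908 − 1368 = +540 kJ
Reaction II:
  Bonds broken (reactants):
    Br–Br: 1 × 186 = 186
    C–C: 3 × 351 = 1053
    C–H: 10 × 424 = 4240
    Σ(broken) = 5479 kJ
  Bonds formed (products):
    C–Br: 1 × 282 = 282
    C–C: 3 × 351 = 1053
    C–H: 9 × 424 = 3816
    H–Br: 1 × 378 = 378
    Σ(formed) = 5529 kJ
  ΔH_II = 5479 − 5529 = −50 kJ
ΔH_I − ΔH_II = +590 kJ, so reaction II has the more negative ΔH; |ΔH_I − ΔH_II| = 590 kJ.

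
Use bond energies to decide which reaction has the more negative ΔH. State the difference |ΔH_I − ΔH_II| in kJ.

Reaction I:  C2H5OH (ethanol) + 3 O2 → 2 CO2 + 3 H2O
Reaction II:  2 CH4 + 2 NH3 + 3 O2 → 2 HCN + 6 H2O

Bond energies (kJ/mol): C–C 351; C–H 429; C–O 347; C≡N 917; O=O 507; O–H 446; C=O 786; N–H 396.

Reaction I:
  Bonds broken (reactants):
    C–C: 1 × 351 = 351
    C–H: 5 × 429 = 2145
    C–O: 1 × 347 = 347
    O–H: 1 × 446 = 446
    O=O: 3 × 507 = 1521
    Σ(broken) = 4810 kJ
  Bonds formed (products):
    C=O: 4 × 786 = 3144
    O–H: 6 × 446 = 2676
    Σ(formed) = 5820 kJ
  ΔH_I = 4810 − 5820 = −1010 kJ
Reaction II:
  Bonds broken (reactants):
    C–H: 8 × 429 = 3432
    N–H: 6 × 396 = 2376
    O=O: 3 × 507 = 1521
    Σ(broken) = 7329 kJ
  Bonds formed (products):
    C≡N: 2 × 917 = 1834
    C–H: 2 × 429 = 858
    O–H: 12 × 446 = 5352
    Σ(formed) = 8044 kJ
  ΔH_II = 7329 − 8044 = −715 kJ
ΔH_I − ΔH_II = −295 kJ, so reaction I has the more negative ΔH; |ΔH_I − ΔH_II| = 295 kJ.

Reaction I, by 295 kJ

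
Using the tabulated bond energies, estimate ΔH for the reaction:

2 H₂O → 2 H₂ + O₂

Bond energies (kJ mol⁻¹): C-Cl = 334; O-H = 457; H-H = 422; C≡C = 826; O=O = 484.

ΔH ≈ +500 kJ

Bonds broken (reactants):
  O-H: 4 × 457 = 1828
  Σ(broken) = 1828 kJ
Bonds formed (products):
  H-H: 2 × 422 = 844
  O=O: 1 × 484 = 484
  Σ(formed) = 1328 kJ
ΔH = Σ(broken) − Σ(formed) = 1828 − 1328 = +500 kJ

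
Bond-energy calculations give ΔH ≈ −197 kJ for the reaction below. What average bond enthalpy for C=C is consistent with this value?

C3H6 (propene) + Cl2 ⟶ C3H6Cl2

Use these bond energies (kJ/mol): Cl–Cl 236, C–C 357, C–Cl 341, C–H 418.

D(C=C) ≈ 606 kJ/mol

Let D be the C=C bond energy.
Σ(broken) = 1×357 + 6×418 + 1×D + 1×236 = 3101 + D
Σ(formed) = 2×357 + 2×341 + 6×418 = 3904
ΔH = Σ(broken) − Σ(formed) = (3101 + D) − (3904) = −803 + D
Setting this equal to −197 kJ gives D = 606 kJ/mol.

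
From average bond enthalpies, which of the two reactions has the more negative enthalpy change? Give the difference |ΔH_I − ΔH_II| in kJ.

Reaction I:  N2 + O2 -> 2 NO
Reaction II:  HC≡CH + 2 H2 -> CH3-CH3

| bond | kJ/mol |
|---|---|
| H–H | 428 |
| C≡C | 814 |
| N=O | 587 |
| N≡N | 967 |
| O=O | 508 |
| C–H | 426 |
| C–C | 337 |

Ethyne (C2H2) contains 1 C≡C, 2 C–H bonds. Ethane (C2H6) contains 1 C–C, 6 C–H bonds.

Reaction I:
  Bonds broken (reactants):
    N≡N: 1 × 967 = 967
    O=O: 1 × 508 = 508
    Σ(broken) = 1475 kJ
  Bonds formed (products):
    N=O: 2 × 587 = 1174
    Σ(formed) = 1174 kJ
  ΔH_I = 1475 − 1174 = +301 kJ
Reaction II:
  Bonds broken (reactants):
    C≡C: 1 × 814 = 814
    C–H: 2 × 426 = 852
    H–H: 2 × 428 = 856
    Σ(broken) = 2522 kJ
  Bonds formed (products):
    C–C: 1 × 337 = 337
    C–H: 6 × 426 = 2556
    Σ(formed) = 2893 kJ
  ΔH_II = 2522 − 2893 = −371 kJ
ΔH_I − ΔH_II = +672 kJ, so reaction II has the more negative ΔH; |ΔH_I − ΔH_II| = 672 kJ.

Reaction II, by 672 kJ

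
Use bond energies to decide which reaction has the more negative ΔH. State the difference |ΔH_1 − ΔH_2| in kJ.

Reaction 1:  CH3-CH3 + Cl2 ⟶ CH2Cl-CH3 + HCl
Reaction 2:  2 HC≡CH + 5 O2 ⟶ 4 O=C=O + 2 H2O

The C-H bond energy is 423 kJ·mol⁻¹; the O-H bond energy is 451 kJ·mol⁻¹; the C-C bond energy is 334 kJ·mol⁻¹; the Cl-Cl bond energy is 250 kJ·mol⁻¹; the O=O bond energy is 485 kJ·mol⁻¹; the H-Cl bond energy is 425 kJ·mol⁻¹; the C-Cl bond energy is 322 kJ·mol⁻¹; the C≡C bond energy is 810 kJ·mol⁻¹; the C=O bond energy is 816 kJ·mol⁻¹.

Reaction 2, by 2521 kJ

Reaction 1:
  Bonds broken (reactants):
    C-C: 1 × 334 = 334
    C-H: 6 × 423 = 2538
    Cl-Cl: 1 × 250 = 250
    Σ(broken) = 3122 kJ
  Bonds formed (products):
    C-C: 1 × 334 = 334
    C-Cl: 1 × 322 = 322
    C-H: 5 × 423 = 2115
    H-Cl: 1 × 425 = 425
    Σ(formed) = 3196 kJ
  ΔH_1 = 3122 − 3196 = −74 kJ
Reaction 2:
  Bonds broken (reactants):
    C≡C: 2 × 810 = 1620
    C-H: 4 × 423 = 1692
    O=O: 5 × 485 = 2425
    Σ(broken) = 5737 kJ
  Bonds formed (products):
    C=O: 8 × 816 = 6528
    O-H: 4 × 451 = 1804
    Σ(formed) = 8332 kJ
  ΔH_2 = 5737 − 8332 = −2595 kJ
ΔH_1 − ΔH_2 = +2521 kJ, so reaction 2 has the more negative ΔH; |ΔH_1 − ΔH_2| = 2521 kJ.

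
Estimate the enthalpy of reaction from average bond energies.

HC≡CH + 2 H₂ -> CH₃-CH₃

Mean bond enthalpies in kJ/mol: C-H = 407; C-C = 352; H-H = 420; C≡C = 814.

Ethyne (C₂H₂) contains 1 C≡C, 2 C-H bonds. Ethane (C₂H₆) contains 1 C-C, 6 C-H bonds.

ΔH ≈ −326 kJ

Bonds broken (reactants):
  C≡C: 1 × 814 = 814
  C-H: 2 × 407 = 814
  H-H: 2 × 420 = 840
  Σ(broken) = 2468 kJ
Bonds formed (products):
  C-C: 1 × 352 = 352
  C-H: 6 × 407 = 2442
  Σ(formed) = 2794 kJ
ΔH = Σ(broken) − Σ(formed) = 2468 − 2794 = −326 kJ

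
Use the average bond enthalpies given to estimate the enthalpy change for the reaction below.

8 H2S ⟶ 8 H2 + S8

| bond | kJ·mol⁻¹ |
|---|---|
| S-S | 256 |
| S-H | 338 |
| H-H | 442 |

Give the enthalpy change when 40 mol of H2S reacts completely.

ΔH = −880 kJ

Bonds broken (reactants):
  S-H: 16 × 338 = 5408
  Σ(broken) = 5408 kJ
Bonds formed (products):
  H-H: 8 × 442 = 3536
  S-S: 8 × 256 = 2048
  Σ(formed) = 5584 kJ
ΔH = Σ(broken) − Σ(formed) = 5408 − 5584 = −176 kJ
For 5× the reaction as written: 5 × (−176) = −880 kJ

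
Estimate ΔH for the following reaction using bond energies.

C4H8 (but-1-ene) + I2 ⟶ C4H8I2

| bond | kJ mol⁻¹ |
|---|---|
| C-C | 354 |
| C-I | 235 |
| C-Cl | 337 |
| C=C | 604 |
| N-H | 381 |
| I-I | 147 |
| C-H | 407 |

Bonds broken (reactants):
  C-C: 2 × 354 = 708
  C-H: 8 × 407 = 3256
  C=C: 1 × 604 = 604
  I-I: 1 × 147 = 147
  Σ(broken) = 4715 kJ
Bonds formed (products):
  C-C: 3 × 354 = 1062
  C-H: 8 × 407 = 3256
  C-I: 2 × 235 = 470
  Σ(formed) = 4788 kJ
ΔH = Σ(broken) − Σ(formed) = 4715 − 4788 = −73 kJ

ΔH ≈ −73 kJ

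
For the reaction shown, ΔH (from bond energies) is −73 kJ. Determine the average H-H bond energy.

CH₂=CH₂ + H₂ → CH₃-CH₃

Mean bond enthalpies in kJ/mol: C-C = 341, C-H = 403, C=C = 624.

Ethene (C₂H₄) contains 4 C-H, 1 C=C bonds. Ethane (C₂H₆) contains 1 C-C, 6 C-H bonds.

D(H-H) ≈ 450 kJ/mol

Let D be the H-H bond energy.
Σ(broken) = 4×403 + 1×624 + 1×D = 2236 + D
Σ(formed) = 1×341 + 6×403 = 2759
ΔH = Σ(broken) − Σ(formed) = (2236 + D) − (2759) = −523 + D
Setting this equal to −73 kJ gives D = 450 kJ/mol.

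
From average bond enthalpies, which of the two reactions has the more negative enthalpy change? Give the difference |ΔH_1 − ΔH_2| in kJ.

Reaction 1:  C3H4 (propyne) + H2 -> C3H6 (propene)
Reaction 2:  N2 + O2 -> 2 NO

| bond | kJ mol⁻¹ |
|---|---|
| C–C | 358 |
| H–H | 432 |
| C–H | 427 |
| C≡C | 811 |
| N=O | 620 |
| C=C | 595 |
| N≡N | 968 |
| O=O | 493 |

Reaction 1:
  Bonds broken (reactants):
    C≡C: 1 × 811 = 811
    C–C: 1 × 358 = 358
    C–H: 4 × 427 = 1708
    H–H: 1 × 432 = 432
    Σ(broken) = 3309 kJ
  Bonds formed (products):
    C–C: 1 × 358 = 358
    C–H: 6 × 427 = 2562
    C=C: 1 × 595 = 595
    Σ(formed) = 3515 kJ
  ΔH_1 = 3309 − 3515 = −206 kJ
Reaction 2:
  Bonds broken (reactants):
    N≡N: 1 × 968 = 968
    O=O: 1 × 493 = 493
    Σ(broken) = 1461 kJ
  Bonds formed (products):
    N=O: 2 × 620 = 1240
    Σ(formed) = 1240 kJ
  ΔH_2 = 1461 − 1240 = +221 kJ
ΔH_1 − ΔH_2 = −427 kJ, so reaction 1 has the more negative ΔH; |ΔH_1 − ΔH_2| = 427 kJ.

Reaction 1, by 427 kJ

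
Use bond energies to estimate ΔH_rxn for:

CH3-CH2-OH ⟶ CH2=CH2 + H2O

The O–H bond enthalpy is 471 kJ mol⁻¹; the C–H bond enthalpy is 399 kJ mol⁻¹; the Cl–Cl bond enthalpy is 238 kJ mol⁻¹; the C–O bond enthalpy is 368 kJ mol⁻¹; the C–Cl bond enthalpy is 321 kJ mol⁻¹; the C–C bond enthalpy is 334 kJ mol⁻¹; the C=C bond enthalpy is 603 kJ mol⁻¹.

ΔH ≈ +27 kJ

Bonds broken (reactants):
  C–C: 1 × 334 = 334
  C–H: 5 × 399 = 1995
  C–O: 1 × 368 = 368
  O–H: 1 × 471 = 471
  Σ(broken) = 3168 kJ
Bonds formed (products):
  C–H: 4 × 399 = 1596
  C=C: 1 × 603 = 603
  O–H: 2 × 471 = 942
  Σ(formed) = 3141 kJ
ΔH = Σ(broken) − Σ(formed) = 3168 − 3141 = +27 kJ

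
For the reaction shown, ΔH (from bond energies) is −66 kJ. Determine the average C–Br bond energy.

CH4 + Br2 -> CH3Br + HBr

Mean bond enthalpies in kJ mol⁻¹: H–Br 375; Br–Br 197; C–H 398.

D(C–Br) ≈ 286 kJ/mol

Let D be the C–Br bond energy.
Σ(broken) = 1×197 + 4×398 = 1789
Σ(formed) = 1×D + 3×398 + 1×375 = 1569 + D
ΔH = Σ(broken) − Σ(formed) = (1789) − (1569 + D) = +220 − D
Setting this equal to −66 kJ gives D = 286 kJ/mol.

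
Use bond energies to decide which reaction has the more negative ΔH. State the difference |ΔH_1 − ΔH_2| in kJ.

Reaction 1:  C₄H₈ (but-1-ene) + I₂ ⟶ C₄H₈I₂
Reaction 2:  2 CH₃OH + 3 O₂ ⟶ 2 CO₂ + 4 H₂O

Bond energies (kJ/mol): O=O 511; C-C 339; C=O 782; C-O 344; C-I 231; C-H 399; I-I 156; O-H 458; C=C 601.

Reaction 1:
  Bonds broken (reactants):
    C-C: 2 × 339 = 678
    C-H: 8 × 399 = 3192
    C=C: 1 × 601 = 601
    I-I: 1 × 156 = 156
    Σ(broken) = 4627 kJ
  Bonds formed (products):
    C-C: 3 × 339 = 1017
    C-H: 8 × 399 = 3192
    C-I: 2 × 231 = 462
    Σ(formed) = 4671 kJ
  ΔH_1 = 4627 − 4671 = −44 kJ
Reaction 2:
  Bonds broken (reactants):
    C-H: 6 × 399 = 2394
    C-O: 2 × 344 = 688
    O-H: 2 × 458 = 916
    O=O: 3 × 511 = 1533
    Σ(broken) = 5531 kJ
  Bonds formed (products):
    C=O: 4 × 782 = 3128
    O-H: 8 × 458 = 3664
    Σ(formed) = 6792 kJ
  ΔH_2 = 5531 − 6792 = −1261 kJ
ΔH_1 − ΔH_2 = +1217 kJ, so reaction 2 has the more negative ΔH; |ΔH_1 − ΔH_2| = 1217 kJ.

Reaction 2, by 1217 kJ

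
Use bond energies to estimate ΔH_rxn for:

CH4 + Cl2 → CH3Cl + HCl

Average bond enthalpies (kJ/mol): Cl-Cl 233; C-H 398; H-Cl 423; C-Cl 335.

Bonds broken (reactants):
  C-H: 4 × 398 = 1592
  Cl-Cl: 1 × 233 = 233
  Σ(broken) = 1825 kJ
Bonds formed (products):
  C-Cl: 1 × 335 = 335
  C-H: 3 × 398 = 1194
  H-Cl: 1 × 423 = 423
  Σ(formed) = 1952 kJ
ΔH = Σ(broken) − Σ(formed) = 1825 − 1952 = −127 kJ

ΔH ≈ −127 kJ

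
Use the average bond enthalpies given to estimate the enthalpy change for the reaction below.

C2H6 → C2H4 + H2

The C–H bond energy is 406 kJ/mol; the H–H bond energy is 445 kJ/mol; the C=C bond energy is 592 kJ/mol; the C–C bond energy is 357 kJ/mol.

Bonds broken (reactants):
  C–C: 1 × 357 = 357
  C–H: 6 × 406 = 2436
  Σ(broken) = 2793 kJ
Bonds formed (products):
  C–H: 4 × 406 = 1624
  C=C: 1 × 592 = 592
  H–H: 1 × 445 = 445
  Σ(formed) = 2661 kJ
ΔH = Σ(broken) − Σ(formed) = 2793 − 2661 = +132 kJ

ΔH ≈ +132 kJ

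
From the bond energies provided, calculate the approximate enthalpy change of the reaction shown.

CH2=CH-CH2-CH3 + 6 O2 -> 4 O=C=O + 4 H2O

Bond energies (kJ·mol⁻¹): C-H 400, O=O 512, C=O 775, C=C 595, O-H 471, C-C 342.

Bonds broken (reactants):
  C-C: 2 × 342 = 684
  C-H: 8 × 400 = 3200
  C=C: 1 × 595 = 595
  O=O: 6 × 512 = 3072
  Σ(broken) = 7551 kJ
Bonds formed (products):
  C=O: 8 × 775 = 6200
  O-H: 8 × 471 = 3768
  Σ(formed) = 9968 kJ
ΔH = Σ(broken) − Σ(formed) = 7551 − 9968 = −2417 kJ

ΔH ≈ −2417 kJ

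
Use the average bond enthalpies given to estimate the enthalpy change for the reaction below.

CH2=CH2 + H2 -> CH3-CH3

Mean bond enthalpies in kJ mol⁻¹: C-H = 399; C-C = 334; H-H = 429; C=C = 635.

Bonds broken (reactants):
  C-H: 4 × 399 = 1596
  C=C: 1 × 635 = 635
  H-H: 1 × 429 = 429
  Σ(broken) = 2660 kJ
Bonds formed (products):
  C-C: 1 × 334 = 334
  C-H: 6 × 399 = 2394
  Σ(formed) = 2728 kJ
ΔH = Σ(broken) − Σ(formed) = 2660 − 2728 = −68 kJ

ΔH ≈ −68 kJ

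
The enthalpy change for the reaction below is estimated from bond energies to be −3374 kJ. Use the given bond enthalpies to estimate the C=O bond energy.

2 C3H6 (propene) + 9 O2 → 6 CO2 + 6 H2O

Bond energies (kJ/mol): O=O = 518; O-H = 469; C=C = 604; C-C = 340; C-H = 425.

D(C=O) ≈ 783 kJ/mol

Let D be the C=O bond energy.
Σ(broken) = 2×340 + 12×425 + 2×604 + 9×518 = 11650
Σ(formed) = 12×D + 12×469 = 5628 + 12D
ΔH = Σ(broken) − Σ(formed) = (11650) − (5628 + 12D) = +6022 − 12D
Setting this equal to −3374 kJ gives 12D = 9396, so D = 783 kJ/mol.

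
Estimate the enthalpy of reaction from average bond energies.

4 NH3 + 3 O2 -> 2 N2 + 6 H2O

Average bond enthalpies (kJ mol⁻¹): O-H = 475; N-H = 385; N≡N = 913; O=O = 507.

Bonds broken (reactants):
  N-H: 12 × 385 = 4620
  O=O: 3 × 507 = 1521
  Σ(broken) = 6141 kJ
Bonds formed (products):
  N≡N: 2 × 913 = 1826
  O-H: 12 × 475 = 5700
  Σ(formed) = 7526 kJ
ΔH = Σ(broken) − Σ(formed) = 6141 − 7526 = −1385 kJ

ΔH ≈ −1385 kJ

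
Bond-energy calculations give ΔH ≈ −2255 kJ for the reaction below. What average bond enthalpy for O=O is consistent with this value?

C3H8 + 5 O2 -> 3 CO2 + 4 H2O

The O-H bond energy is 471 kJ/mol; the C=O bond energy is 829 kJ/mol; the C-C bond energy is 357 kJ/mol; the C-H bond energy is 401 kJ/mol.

Let D be the O=O bond energy.
Σ(broken) = 2×357 + 8×401 + 5×D = 3922 + 5D
Σ(formed) = 6×829 + 8×471 = 8742
ΔH = Σ(broken) − Σ(formed) = (3922 + 5D) − (8742) = −4820 + 5D
Setting this equal to −2255 kJ gives 5D = 2565, so D = 513 kJ/mol.

D(O=O) ≈ 513 kJ/mol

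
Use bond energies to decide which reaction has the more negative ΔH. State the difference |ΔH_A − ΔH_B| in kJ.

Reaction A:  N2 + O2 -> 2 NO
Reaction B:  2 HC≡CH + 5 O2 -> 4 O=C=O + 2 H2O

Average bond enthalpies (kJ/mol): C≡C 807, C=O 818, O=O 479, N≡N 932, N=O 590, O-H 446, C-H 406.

Reaction B, by 2926 kJ

Reaction A:
  Bonds broken (reactants):
    N≡N: 1 × 932 = 932
    O=O: 1 × 479 = 479
    Σ(broken) = 1411 kJ
  Bonds formed (products):
    N=O: 2 × 590 = 1180
    Σ(formed) = 1180 kJ
  ΔH_A = 1411 − 1180 = +231 kJ
Reaction B:
  Bonds broken (reactants):
    C≡C: 2 × 807 = 1614
    C-H: 4 × 406 = 1624
    O=O: 5 × 479 = 2395
    Σ(broken) = 5633 kJ
  Bonds formed (products):
    C=O: 8 × 818 = 6544
    O-H: 4 × 446 = 1784
    Σ(formed) = 8328 kJ
  ΔH_B = 5633 − 8328 = −2695 kJ
ΔH_A − ΔH_B = +2926 kJ, so reaction B has the more negative ΔH; |ΔH_A − ΔH_B| = 2926 kJ.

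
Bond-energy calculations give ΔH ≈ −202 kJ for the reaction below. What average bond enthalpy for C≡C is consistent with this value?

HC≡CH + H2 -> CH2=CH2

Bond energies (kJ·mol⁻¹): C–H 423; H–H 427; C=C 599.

D(C≡C) ≈ 816 kJ/mol

Let D be the C≡C bond energy.
Σ(broken) = 1×D + 2×423 + 1×427 = 1273 + D
Σ(formed) = 4×423 + 1×599 = 2291
ΔH = Σ(broken) − Σ(formed) = (1273 + D) − (2291) = −1018 + D
Setting this equal to −202 kJ gives D = 816 kJ/mol.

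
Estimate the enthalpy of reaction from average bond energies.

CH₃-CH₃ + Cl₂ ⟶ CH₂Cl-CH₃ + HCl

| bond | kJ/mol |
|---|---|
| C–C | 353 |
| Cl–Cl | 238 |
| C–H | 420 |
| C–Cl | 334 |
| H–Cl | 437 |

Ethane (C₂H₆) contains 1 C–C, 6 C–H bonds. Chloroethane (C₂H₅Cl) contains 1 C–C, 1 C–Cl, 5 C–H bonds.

Bonds broken (reactants):
  C–C: 1 × 353 = 353
  C–H: 6 × 420 = 2520
  Cl–Cl: 1 × 238 = 238
  Σ(broken) = 3111 kJ
Bonds formed (products):
  C–C: 1 × 353 = 353
  C–Cl: 1 × 334 = 334
  C–H: 5 × 420 = 2100
  H–Cl: 1 × 437 = 437
  Σ(formed) = 3224 kJ
ΔH = Σ(broken) − Σ(formed) = 3111 − 3224 = −113 kJ

ΔH ≈ −113 kJ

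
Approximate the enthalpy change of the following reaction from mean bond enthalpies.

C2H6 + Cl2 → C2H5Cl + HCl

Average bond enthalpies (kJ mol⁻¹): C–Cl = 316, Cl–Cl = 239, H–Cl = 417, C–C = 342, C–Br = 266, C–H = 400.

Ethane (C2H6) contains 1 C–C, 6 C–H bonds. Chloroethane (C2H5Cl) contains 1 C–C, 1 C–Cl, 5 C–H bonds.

ΔH ≈ −94 kJ

Bonds broken (reactants):
  C–C: 1 × 342 = 342
  C–H: 6 × 400 = 2400
  Cl–Cl: 1 × 239 = 239
  Σ(broken) = 2981 kJ
Bonds formed (products):
  C–C: 1 × 342 = 342
  C–Cl: 1 × 316 = 316
  C–H: 5 × 400 = 2000
  H–Cl: 1 × 417 = 417
  Σ(formed) = 3075 kJ
ΔH = Σ(broken) − Σ(formed) = 2981 − 3075 = −94 kJ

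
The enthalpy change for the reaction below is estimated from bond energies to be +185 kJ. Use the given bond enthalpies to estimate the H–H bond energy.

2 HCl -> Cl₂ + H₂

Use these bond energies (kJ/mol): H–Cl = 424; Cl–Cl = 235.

D(H–H) ≈ 428 kJ/mol

Let D be the H–H bond energy.
Σ(broken) = 2×424 = 848
Σ(formed) = 1×235 + 1×D = 235 + D
ΔH = Σ(broken) − Σ(formed) = (848) − (235 + D) = +613 − D
Setting this equal to +185 kJ gives D = 428 kJ/mol.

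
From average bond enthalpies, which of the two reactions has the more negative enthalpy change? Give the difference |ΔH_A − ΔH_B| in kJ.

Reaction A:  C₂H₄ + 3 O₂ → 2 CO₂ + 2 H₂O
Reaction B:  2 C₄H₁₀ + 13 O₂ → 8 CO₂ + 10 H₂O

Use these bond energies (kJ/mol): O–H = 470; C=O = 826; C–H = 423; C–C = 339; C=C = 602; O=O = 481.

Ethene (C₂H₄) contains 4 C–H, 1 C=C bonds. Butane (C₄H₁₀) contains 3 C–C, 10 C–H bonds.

Reaction B, by 4422 kJ

Reaction A:
  Bonds broken (reactants):
    C–H: 4 × 423 = 1692
    C=C: 1 × 602 = 602
    O=O: 3 × 481 = 1443
    Σ(broken) = 3737 kJ
  Bonds formed (products):
    C=O: 4 × 826 = 3304
    O–H: 4 × 470 = 1880
    Σ(formed) = 5184 kJ
  ΔH_A = 3737 − 5184 = −1447 kJ
Reaction B:
  Bonds broken (reactants):
    C–C: 6 × 339 = 2034
    C–H: 20 × 423 = 8460
    O=O: 13 × 481 = 6253
    Σ(broken) = 16747 kJ
  Bonds formed (products):
    C=O: 16 × 826 = 13216
    O–H: 20 × 470 = 9400
    Σ(formed) = 22616 kJ
  ΔH_B = 16747 − 22616 = −5869 kJ
ΔH_A − ΔH_B = +4422 kJ, so reaction B has the more negative ΔH; |ΔH_A − ΔH_B| = 4422 kJ.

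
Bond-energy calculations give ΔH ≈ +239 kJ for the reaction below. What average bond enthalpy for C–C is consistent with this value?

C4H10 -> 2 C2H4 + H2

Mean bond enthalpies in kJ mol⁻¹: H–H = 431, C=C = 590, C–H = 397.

D(C–C) ≈ 352 kJ/mol

Let D be the C–C bond energy.
Σ(broken) = 3×D + 10×397 = 3970 + 3D
Σ(formed) = 8×397 + 2×590 + 1×431 = 4787
ΔH = Σ(broken) − Σ(formed) = (3970 + 3D) − (4787) = −817 + 3D
Setting this equal to +239 kJ gives 3D = 1056, so D = 352 kJ/mol.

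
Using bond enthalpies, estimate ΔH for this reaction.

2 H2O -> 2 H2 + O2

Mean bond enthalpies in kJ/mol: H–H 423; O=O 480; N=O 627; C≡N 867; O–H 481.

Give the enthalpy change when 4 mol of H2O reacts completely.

ΔH = +1196 kJ

Bonds broken (reactants):
  O–H: 4 × 481 = 1924
  Σ(broken) = 1924 kJ
Bonds formed (products):
  H–H: 2 × 423 = 846
  O=O: 1 × 480 = 480
  Σ(formed) = 1326 kJ
ΔH = Σ(broken) − Σ(formed) = 1924 − 1326 = +598 kJ
For 2× the reaction as written: 2 × (+598) = +1196 kJ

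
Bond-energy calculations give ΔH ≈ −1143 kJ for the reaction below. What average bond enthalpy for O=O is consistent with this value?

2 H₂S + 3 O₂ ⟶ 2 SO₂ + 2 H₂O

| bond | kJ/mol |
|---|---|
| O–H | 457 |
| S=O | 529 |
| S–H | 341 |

D(O=O) ≈ 479 kJ/mol

Let D be the O=O bond energy.
Σ(broken) = 3×D + 4×341 = 1364 + 3D
Σ(formed) = 4×457 + 4×529 = 3944
ΔH = Σ(broken) − Σ(formed) = (1364 + 3D) − (3944) = −2580 + 3D
Setting this equal to −1143 kJ gives 3D = 1437, so D = 479 kJ/mol.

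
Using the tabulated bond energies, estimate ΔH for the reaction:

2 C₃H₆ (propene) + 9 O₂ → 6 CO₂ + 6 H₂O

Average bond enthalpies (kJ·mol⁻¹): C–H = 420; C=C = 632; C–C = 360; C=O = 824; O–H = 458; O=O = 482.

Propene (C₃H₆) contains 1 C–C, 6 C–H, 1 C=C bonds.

ΔH ≈ −4022 kJ

Bonds broken (reactants):
  C–C: 2 × 360 = 720
  C–H: 12 × 420 = 5040
  C=C: 2 × 632 = 1264
  O=O: 9 × 482 = 4338
  Σ(broken) = 11362 kJ
Bonds formed (products):
  C=O: 12 × 824 = 9888
  O–H: 12 × 458 = 5496
  Σ(formed) = 15384 kJ
ΔH = Σ(broken) − Σ(formed) = 11362 − 15384 = −4022 kJ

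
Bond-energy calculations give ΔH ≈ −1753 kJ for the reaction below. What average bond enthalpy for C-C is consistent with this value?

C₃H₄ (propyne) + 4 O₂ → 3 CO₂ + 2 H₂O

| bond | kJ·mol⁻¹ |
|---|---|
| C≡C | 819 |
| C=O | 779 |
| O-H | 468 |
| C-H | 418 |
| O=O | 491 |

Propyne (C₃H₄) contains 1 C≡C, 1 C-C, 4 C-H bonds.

D(C-C) ≈ 338 kJ/mol

Let D be the C-C bond energy.
Σ(broken) = 1×819 + 1×D + 4×418 + 4×491 = 4455 + D
Σ(formed) = 6×779 + 4×468 = 6546
ΔH = Σ(broken) − Σ(formed) = (4455 + D) − (6546) = −2091 + D
Setting this equal to −1753 kJ gives D = 338 kJ/mol.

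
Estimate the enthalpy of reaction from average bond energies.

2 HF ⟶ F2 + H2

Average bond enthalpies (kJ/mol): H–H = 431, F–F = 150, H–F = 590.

ΔH ≈ +599 kJ

Bonds broken (reactants):
  H–F: 2 × 590 = 1180
  Σ(broken) = 1180 kJ
Bonds formed (products):
  F–F: 1 × 150 = 150
  H–H: 1 × 431 = 431
  Σ(formed) = 581 kJ
ΔH = Σ(broken) − Σ(formed) = 1180 − 581 = +599 kJ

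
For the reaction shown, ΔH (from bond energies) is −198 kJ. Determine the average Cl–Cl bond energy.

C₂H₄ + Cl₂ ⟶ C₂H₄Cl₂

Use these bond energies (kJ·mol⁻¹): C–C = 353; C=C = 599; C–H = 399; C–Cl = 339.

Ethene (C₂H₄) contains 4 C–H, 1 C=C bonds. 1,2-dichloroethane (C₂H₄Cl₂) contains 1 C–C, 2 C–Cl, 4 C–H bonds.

D(Cl–Cl) ≈ 234 kJ/mol

Let D be the Cl–Cl bond energy.
Σ(broken) = 4×399 + 1×599 + 1×D = 2195 + D
Σ(formed) = 1×353 + 2×339 + 4×399 = 2627
ΔH = Σ(broken) − Σ(formed) = (2195 + D) − (2627) = −432 + D
Setting this equal to −198 kJ gives D = 234 kJ/mol.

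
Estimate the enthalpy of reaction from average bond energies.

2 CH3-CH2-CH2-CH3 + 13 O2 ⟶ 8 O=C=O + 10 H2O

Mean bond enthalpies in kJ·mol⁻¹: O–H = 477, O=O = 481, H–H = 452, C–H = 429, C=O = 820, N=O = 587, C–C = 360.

ΔH ≈ −5667 kJ

Bonds broken (reactants):
  C–C: 6 × 360 = 2160
  C–H: 20 × 429 = 8580
  O=O: 13 × 481 = 6253
  Σ(broken) = 16993 kJ
Bonds formed (products):
  C=O: 16 × 820 = 13120
  O–H: 20 × 477 = 9540
  Σ(formed) = 22660 kJ
ΔH = Σ(broken) − Σ(formed) = 16993 − 22660 = −5667 kJ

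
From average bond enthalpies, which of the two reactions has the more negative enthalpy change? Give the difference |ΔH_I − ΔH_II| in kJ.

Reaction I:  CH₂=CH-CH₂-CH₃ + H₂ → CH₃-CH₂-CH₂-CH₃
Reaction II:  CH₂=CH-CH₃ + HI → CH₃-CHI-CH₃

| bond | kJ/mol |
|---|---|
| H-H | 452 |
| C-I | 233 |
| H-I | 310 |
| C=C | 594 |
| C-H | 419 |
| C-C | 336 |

Reaction I:
  Bonds broken (reactants):
    C-C: 2 × 336 = 672
    C-H: 8 × 419 = 3352
    C=C: 1 × 594 = 594
    H-H: 1 × 452 = 452
    Σ(broken) = 5070 kJ
  Bonds formed (products):
    C-C: 3 × 336 = 1008
    C-H: 10 × 419 = 4190
    Σ(formed) = 5198 kJ
  ΔH_I = 5070 − 5198 = −128 kJ
Reaction II:
  Bonds broken (reactants):
    C-C: 1 × 336 = 336
    C-H: 6 × 419 = 2514
    C=C: 1 × 594 = 594
    H-I: 1 × 310 = 310
    Σ(broken) = 3754 kJ
  Bonds formed (products):
    C-C: 2 × 336 = 672
    C-H: 7 × 419 = 2933
    C-I: 1 × 233 = 233
    Σ(formed) = 3838 kJ
  ΔH_II = 3754 − 3838 = −84 kJ
ΔH_I − ΔH_II = −44 kJ, so reaction I has the more negative ΔH; |ΔH_I − ΔH_II| = 44 kJ.

Reaction I, by 44 kJ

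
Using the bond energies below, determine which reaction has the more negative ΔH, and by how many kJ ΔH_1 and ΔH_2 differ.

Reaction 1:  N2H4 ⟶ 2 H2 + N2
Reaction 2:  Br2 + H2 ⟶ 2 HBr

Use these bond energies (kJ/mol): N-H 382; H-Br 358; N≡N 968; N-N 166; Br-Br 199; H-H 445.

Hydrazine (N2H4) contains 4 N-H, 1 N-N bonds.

Reaction 1:
  Bonds broken (reactants):
    N-H: 4 × 382 = 1528
    N-N: 1 × 166 = 166
    Σ(broken) = 1694 kJ
  Bonds formed (products):
    H-H: 2 × 445 = 890
    N≡N: 1 × 968 = 968
    Σ(formed) = 1858 kJ
  ΔH_1 = 1694 − 1858 = −164 kJ
Reaction 2:
  Bonds broken (reactants):
    Br-Br: 1 × 199 = 199
    H-H: 1 × 445 = 445
    Σ(broken) = 644 kJ
  Bonds formed (products):
    H-Br: 2 × 358 = 716
    Σ(formed) = 716 kJ
  ΔH_2 = 644 − 716 = −72 kJ
ΔH_1 − ΔH_2 = −92 kJ, so reaction 1 has the more negative ΔH; |ΔH_1 − ΔH_2| = 92 kJ.

Reaction 1, by 92 kJ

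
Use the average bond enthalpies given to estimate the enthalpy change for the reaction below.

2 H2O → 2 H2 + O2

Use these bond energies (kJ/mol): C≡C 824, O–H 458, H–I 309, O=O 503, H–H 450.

ΔH ≈ +429 kJ

Bonds broken (reactants):
  O–H: 4 × 458 = 1832
  Σ(broken) = 1832 kJ
Bonds formed (products):
  H–H: 2 × 450 = 900
  O=O: 1 × 503 = 503
  Σ(formed) = 1403 kJ
ΔH = Σ(broken) − Σ(formed) = 1832 − 1403 = +429 kJ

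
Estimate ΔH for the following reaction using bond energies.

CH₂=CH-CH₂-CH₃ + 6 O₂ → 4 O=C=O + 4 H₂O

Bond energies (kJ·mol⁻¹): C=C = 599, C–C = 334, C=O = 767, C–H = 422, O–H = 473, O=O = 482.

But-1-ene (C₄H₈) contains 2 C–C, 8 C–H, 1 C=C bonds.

ΔH ≈ −2385 kJ

Bonds broken (reactants):
  C–C: 2 × 334 = 668
  C–H: 8 × 422 = 3376
  C=C: 1 × 599 = 599
  O=O: 6 × 482 = 2892
  Σ(broken) = 7535 kJ
Bonds formed (products):
  C=O: 8 × 767 = 6136
  O–H: 8 × 473 = 3784
  Σ(formed) = 9920 kJ
ΔH = Σ(broken) − Σ(formed) = 7535 − 9920 = −2385 kJ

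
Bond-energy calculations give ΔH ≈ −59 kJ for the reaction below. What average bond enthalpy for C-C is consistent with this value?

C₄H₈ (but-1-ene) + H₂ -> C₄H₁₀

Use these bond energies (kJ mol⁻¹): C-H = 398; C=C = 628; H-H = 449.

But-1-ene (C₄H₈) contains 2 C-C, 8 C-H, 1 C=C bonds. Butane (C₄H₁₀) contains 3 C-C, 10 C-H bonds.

Let D be the C-C bond energy.
Σ(broken) = 2×D + 8×398 + 1×628 + 1×449 = 4261 + 2D
Σ(formed) = 3×D + 10×398 = 3980 + 3D
ΔH = Σ(broken) − Σ(formed) = (4261 + 2D) − (3980 + 3D) = +281 − D
Setting this equal to −59 kJ gives D = 340 kJ/mol.

D(C-C) ≈ 340 kJ/mol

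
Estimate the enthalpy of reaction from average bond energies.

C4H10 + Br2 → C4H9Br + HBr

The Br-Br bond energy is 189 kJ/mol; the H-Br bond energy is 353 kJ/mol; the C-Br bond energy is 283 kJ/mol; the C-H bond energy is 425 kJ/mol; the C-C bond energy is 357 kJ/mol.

Bonds broken (reactants):
  Br-Br: 1 × 189 = 189
  C-C: 3 × 357 = 1071
  C-H: 10 × 425 = 4250
  Σ(broken) = 5510 kJ
Bonds formed (products):
  C-Br: 1 × 283 = 283
  C-C: 3 × 357 = 1071
  C-H: 9 × 425 = 3825
  H-Br: 1 × 353 = 353
  Σ(formed) = 5532 kJ
ΔH = Σ(broken) − Σ(formed) = 5510 − 5532 = −22 kJ

ΔH ≈ −22 kJ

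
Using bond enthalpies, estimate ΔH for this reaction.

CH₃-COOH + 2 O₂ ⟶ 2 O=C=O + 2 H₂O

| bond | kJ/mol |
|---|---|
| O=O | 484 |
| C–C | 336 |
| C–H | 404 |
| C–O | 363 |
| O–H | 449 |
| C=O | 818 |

Bonds broken (reactants):
  C–C: 1 × 336 = 336
  C–H: 3 × 404 = 1212
  C–O: 1 × 363 = 363
  C=O: 1 × 818 = 818
  O–H: 1 × 449 = 449
  O=O: 2 × 484 = 968
  Σ(broken) = 4146 kJ
Bonds formed (products):
  C=O: 4 × 818 = 3272
  O–H: 4 × 449 = 1796
  Σ(formed) = 5068 kJ
ΔH = Σ(broken) − Σ(formed) = 4146 − 5068 = −922 kJ

ΔH ≈ −922 kJ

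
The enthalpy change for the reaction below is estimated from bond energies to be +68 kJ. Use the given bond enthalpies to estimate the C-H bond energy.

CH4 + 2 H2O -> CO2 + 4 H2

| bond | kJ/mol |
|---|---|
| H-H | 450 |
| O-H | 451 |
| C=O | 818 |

D(C-H) ≈ 425 kJ/mol

Let D be the C-H bond energy.
Σ(broken) = 4×D + 4×451 = 1804 + 4D
Σ(formed) = 2×818 + 4×450 = 3436
ΔH = Σ(broken) − Σ(formed) = (1804 + 4D) − (3436) = −1632 + 4D
Setting this equal to +68 kJ gives 4D = 1700, so D = 425 kJ/mol.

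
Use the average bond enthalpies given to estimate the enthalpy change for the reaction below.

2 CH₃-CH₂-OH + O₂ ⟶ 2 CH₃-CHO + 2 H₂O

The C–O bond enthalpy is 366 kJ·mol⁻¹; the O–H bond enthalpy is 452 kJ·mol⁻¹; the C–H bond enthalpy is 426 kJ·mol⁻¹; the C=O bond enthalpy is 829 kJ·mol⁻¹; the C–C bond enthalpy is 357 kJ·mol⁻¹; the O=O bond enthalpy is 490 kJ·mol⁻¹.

Bonds broken (reactants):
  C–C: 2 × 357 = 714
  C–H: 10 × 426 = 4260
  C–O: 2 × 366 = 732
  O–H: 2 × 452 = 904
  O=O: 1 × 490 = 490
  Σ(broken) = 7100 kJ
Bonds formed (products):
  C–C: 2 × 357 = 714
  C–H: 8 × 426 = 3408
  C=O: 2 × 829 = 1658
  O–H: 4 × 452 = 1808
  Σ(formed) = 7588 kJ
ΔH = Σ(broken) − Σ(formed) = 7100 − 7588 = −488 kJ

ΔH ≈ −488 kJ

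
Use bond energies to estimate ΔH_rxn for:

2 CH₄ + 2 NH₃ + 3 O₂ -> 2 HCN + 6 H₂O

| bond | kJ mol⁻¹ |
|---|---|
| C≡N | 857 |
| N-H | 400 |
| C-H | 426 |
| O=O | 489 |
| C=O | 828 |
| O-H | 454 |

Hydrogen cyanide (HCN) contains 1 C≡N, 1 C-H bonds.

ΔH ≈ −739 kJ

Bonds broken (reactants):
  C-H: 8 × 426 = 3408
  N-H: 6 × 400 = 2400
  O=O: 3 × 489 = 1467
  Σ(broken) = 7275 kJ
Bonds formed (products):
  C≡N: 2 × 857 = 1714
  C-H: 2 × 426 = 852
  O-H: 12 × 454 = 5448
  Σ(formed) = 8014 kJ
ΔH = Σ(broken) − Σ(formed) = 7275 − 8014 = −739 kJ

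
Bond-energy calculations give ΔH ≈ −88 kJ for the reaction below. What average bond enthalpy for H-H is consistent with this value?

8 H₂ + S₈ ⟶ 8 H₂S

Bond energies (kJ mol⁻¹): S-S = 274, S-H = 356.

Let D be the H-H bond energy.
Σ(broken) = 8×D + 8×274 = 2192 + 8D
Σ(formed) = 16×356 = 5696
ΔH = Σ(broken) − Σ(formed) = (2192 + 8D) − (5696) = −3504 + 8D
Setting this equal to −88 kJ gives 8D = 3416, so D = 427 kJ/mol.

D(H-H) ≈ 427 kJ/mol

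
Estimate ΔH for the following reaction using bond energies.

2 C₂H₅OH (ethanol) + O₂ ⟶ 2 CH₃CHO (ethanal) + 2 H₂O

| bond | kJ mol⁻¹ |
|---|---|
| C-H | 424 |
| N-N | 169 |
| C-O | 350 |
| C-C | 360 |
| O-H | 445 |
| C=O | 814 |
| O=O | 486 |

Bonds broken (reactants):
  C-C: 2 × 360 = 720
  C-H: 10 × 424 = 4240
  C-O: 2 × 350 = 700
  O-H: 2 × 445 = 890
  O=O: 1 × 486 = 486
  Σ(broken) = 7036 kJ
Bonds formed (products):
  C-C: 2 × 360 = 720
  C-H: 8 × 424 = 3392
  C=O: 2 × 814 = 1628
  O-H: 4 × 445 = 1780
  Σ(formed) = 7520 kJ
ΔH = Σ(broken) − Σ(formed) = 7036 − 7520 = −484 kJ

ΔH ≈ −484 kJ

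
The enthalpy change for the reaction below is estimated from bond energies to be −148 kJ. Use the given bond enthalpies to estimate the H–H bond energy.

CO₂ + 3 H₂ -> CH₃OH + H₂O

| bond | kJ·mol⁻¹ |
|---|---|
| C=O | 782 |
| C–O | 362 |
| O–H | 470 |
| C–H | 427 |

D(H–H) ≈ 447 kJ/mol

Let D be the H–H bond energy.
Σ(broken) = 2×782 + 3×D = 1564 + 3D
Σ(formed) = 3×427 + 1×362 + 3×470 = 3053
ΔH = Σ(broken) − Σ(formed) = (1564 + 3D) − (3053) = −1489 + 3D
Setting this equal to −148 kJ gives 3D = 1341, so D = 447 kJ/mol.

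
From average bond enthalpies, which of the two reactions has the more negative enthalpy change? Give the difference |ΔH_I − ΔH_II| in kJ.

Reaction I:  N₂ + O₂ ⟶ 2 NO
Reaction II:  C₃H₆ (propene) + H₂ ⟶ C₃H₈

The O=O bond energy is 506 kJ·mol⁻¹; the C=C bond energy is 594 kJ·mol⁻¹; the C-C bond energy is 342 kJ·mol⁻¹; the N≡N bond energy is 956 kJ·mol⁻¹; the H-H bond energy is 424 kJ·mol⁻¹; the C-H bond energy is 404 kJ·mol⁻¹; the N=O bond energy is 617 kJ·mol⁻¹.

Reaction II, by 360 kJ

Reaction I:
  Bonds broken (reactants):
    N≡N: 1 × 956 = 956
    O=O: 1 × 506 = 506
    Σ(broken) = 1462 kJ
  Bonds formed (products):
    N=O: 2 × 617 = 1234
    Σ(formed) = 1234 kJ
  ΔH_I = 1462 − 1234 = +228 kJ
Reaction II:
  Bonds broken (reactants):
    C-C: 1 × 342 = 342
    C-H: 6 × 404 = 2424
    C=C: 1 × 594 = 594
    H-H: 1 × 424 = 424
    Σ(broken) = 3784 kJ
  Bonds formed (products):
    C-C: 2 × 342 = 684
    C-H: 8 × 404 = 3232
    Σ(formed) = 3916 kJ
  ΔH_II = 3784 − 3916 = −132 kJ
ΔH_I − ΔH_II = +360 kJ, so reaction II has the more negative ΔH; |ΔH_I − ΔH_II| = 360 kJ.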